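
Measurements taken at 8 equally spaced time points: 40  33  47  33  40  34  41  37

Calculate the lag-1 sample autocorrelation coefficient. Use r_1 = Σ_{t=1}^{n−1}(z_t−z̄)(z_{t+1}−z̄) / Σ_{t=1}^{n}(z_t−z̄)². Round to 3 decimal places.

Mean z̄ = (40 + 33 + 47 + 33 + 40 + 34 + 41 + 37)/8 = 38.1250
Deviations from mean: 1.8750, -5.1250, 8.8750, -5.1250, 1.8750, -4.1250, 2.8750, -1.1250
Σ(z_t−z̄)(z_{t+1}−z̄) = (-9.6094) + (-45.4844) + (-45.4844) + (-9.6094) + (-7.7344) + (-11.8594) + (-3.2344) = -133.0156
Denominator Σ(z_t−z̄)² = 164.8750
r_1 = -133.0156 / 164.8750 = -0.807

-0.807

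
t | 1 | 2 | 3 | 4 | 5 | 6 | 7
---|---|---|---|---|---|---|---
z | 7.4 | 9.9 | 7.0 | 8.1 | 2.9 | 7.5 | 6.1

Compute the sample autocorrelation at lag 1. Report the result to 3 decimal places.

Mean z̄ = (7.4 + 9.9 + 7.0 + 8.1 + 2.9 + 7.5 + 6.1)/7 = 6.9857
Deviations from mean: 0.4143, 2.9143, 0.0143, 1.1143, -4.0857, 0.5143, -0.8857
Σ(z_t−z̄)(z_{t+1}−z̄) = (1.2073) + (0.0416) + (0.0159) + (-4.5527) + (-2.1012) + (-0.4555) = -5.8445
Denominator Σ(z_t−z̄)² = 27.6486
r_1 = -5.8445 / 27.6486 = -0.211

-0.211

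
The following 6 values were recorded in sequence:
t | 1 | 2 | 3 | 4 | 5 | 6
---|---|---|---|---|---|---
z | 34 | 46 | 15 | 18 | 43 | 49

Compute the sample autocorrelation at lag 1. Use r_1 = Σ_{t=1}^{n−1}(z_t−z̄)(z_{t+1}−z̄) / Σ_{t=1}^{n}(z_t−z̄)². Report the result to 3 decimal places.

0.065

Mean z̄ = (34 + 46 + 15 + 18 + 43 + 49)/6 = 34.1667
Numerator Σ_{t=1}^{5}(z_t−z̄)(z_{t+1}−z̄) = 69.3056
Denominator Σ(z_t−z̄)² = 1066.8333
r_1 = 69.3056 / 1066.8333 = 0.065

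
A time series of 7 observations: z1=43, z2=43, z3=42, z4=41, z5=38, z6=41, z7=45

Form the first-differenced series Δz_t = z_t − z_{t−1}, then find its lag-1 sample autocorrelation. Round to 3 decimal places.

First differences Δz: 0, -1, -1, -3, 3, 4
Mean of differences = 0.3333
Numerator Σ(Δz_t−Δz̄)(Δz_{t+1}−Δz̄) = 7.5556
Denominator Σ(Δz_t−Δz̄)² = 35.3333
r_1(Δz) = 7.5556 / 35.3333 = 0.214

0.214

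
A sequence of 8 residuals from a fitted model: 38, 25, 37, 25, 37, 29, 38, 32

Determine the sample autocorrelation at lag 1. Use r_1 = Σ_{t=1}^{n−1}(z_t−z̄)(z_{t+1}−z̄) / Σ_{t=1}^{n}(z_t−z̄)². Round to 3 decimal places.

Mean z̄ = (38 + 25 + 37 + 25 + 37 + 29 + 38 + 32)/8 = 32.6250
Numerator Σ_{t=1}^{7}(z_t−z̄)(z_{t+1}−z̄) = -179.7656
Denominator Σ(z_t−z̄)² = 225.8750
r_1 = -179.7656 / 225.8750 = -0.796

-0.796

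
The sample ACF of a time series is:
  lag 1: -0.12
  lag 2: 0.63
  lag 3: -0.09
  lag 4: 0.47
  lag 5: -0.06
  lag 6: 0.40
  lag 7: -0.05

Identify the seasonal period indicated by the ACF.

The largest autocorrelation is r_2 = 0.63, with weaker echoes at lags 4 (0.47) and 6 (0.40); the remaining lags stay at or below -0.05.
The dominant spike at lag 2 indicates a seasonal period of 2.

2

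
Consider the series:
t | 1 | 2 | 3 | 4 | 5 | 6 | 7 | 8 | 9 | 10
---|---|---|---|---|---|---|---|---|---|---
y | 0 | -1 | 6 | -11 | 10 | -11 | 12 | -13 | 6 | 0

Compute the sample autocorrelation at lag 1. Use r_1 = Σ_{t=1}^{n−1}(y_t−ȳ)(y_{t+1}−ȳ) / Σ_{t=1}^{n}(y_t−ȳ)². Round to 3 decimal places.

-0.905

Mean ȳ = (0 − 1 + 6 − 11 + 10 − 11 + 12 − 13 + 6 + 0)/10 = -0.2000
Numerator Σ_{t=1}^{9}(y_t−ȳ)(y_{t+1}−ȳ) = -658.4400
Denominator Σ(y_t−ȳ)² = 727.6000
r_1 = -658.4400 / 727.6000 = -0.905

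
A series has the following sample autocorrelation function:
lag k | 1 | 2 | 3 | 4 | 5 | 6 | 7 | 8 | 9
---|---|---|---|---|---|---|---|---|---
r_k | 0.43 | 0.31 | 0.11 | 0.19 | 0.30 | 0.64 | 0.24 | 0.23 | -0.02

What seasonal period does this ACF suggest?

The largest autocorrelation is r_6 = 0.64; the remaining lags stay at or below 0.43. The elevated value at lag 1 (0.43), dropping to 0.31 at lag 2, reflects decaying short-term dependence rather than seasonality.
The dominant spike at lag 6 indicates a seasonal period of 6.

6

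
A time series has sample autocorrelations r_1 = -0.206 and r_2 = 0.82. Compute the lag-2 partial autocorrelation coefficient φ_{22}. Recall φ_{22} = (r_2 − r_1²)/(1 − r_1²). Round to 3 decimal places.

0.812

φ_{22} = (r_2 − r_1²) / (1 − r_1²)
r_1² = (-0.206)² = 0.042436
Numerator = 0.82 − 0.0424 = 0.7776; denominator = 1 − 0.0424 = 0.9576
φ_{22} = 0.7776 / 0.9576 = 0.812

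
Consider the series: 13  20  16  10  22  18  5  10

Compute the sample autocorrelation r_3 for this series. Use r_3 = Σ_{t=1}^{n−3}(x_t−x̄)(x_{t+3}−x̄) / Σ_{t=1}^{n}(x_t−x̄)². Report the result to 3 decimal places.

Mean x̄ = (13 + 20 + 16 + 10 + 22 + 18 + 5 + 10)/8 = 14.2500
Deviations from mean: -1.2500, 5.7500, 1.7500, -4.2500, 7.7500, 3.7500, -9.2500, -4.2500
Numerator Σ_{t=1}^{5}(x_t−x̄)(x_{t+3}−x̄) = 62.8125
Denominator Σ(x_t−x̄)² = 233.5000
r_3 = 62.8125 / 233.5000 = 0.269

0.269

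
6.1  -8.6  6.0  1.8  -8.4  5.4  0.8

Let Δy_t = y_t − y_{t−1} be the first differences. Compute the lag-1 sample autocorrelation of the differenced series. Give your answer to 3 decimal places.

-0.562

First differences Δy: -14.7, 14.6, -4.2, -10.2, 13.8, -4.6
Mean of differences = -0.8833
Numerator Σ(Δy_t−Δȳ)(Δy_{t+1}−Δȳ) = -425.7536
Denominator Σ(Δy_t−Δȳ)² = 757.8483
r_1(Δy) = -425.7536 / 757.8483 = -0.562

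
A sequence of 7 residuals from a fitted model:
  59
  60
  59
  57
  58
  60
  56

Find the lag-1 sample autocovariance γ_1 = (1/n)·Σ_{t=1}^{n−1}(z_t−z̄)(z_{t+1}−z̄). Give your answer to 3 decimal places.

Mean z̄ = (59 + 60 + 59 + 57 + 58 + 60 + 56)/7 = 58.4286
Σ_{t=1}^{6}(z_t−z̄)(z_{t+1}−z̄) = -2.8980
γ_1 = -2.8980 / 7 = -0.414

-0.414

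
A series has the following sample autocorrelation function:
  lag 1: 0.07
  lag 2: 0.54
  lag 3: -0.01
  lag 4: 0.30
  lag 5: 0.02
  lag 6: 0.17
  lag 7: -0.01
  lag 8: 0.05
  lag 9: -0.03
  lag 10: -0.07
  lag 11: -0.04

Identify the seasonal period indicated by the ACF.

2

The largest autocorrelation is r_2 = 0.54, with weaker echoes at lags 4 (0.30) and 6 (0.17); the remaining lags stay at or below 0.07.
The dominant spike at lag 2 indicates a seasonal period of 2.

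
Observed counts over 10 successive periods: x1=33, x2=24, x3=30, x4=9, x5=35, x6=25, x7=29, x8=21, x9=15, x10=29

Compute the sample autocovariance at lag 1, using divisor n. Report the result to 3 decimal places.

-26.900

Mean x̄ = (33 + 24 + 30 + 9 + 35 + 25 + 29 + 21 + 15 + 29)/10 = 25.0000
Σ_{t=1}^{9}(x_t−x̄)(x_{t+1}−x̄) = -269.0000
γ_1 = -269.0000 / 10 = -26.900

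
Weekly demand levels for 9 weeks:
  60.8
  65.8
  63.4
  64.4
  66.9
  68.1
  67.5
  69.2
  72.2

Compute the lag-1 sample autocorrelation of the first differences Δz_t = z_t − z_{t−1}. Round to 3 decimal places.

-0.350

First differences Δz: 5.0, -2.4, 1.0, 2.5, 1.2, -0.6, 1.7, 3.0
Mean of differences = 1.4250
Numerator Σ(Δz_t−Δz̄)(Δz_{t+1}−Δz̄) = -12.4156
Denominator Σ(Δz_t−Δz̄)² = 35.4550
r_1(Δz) = -12.4156 / 35.4550 = -0.350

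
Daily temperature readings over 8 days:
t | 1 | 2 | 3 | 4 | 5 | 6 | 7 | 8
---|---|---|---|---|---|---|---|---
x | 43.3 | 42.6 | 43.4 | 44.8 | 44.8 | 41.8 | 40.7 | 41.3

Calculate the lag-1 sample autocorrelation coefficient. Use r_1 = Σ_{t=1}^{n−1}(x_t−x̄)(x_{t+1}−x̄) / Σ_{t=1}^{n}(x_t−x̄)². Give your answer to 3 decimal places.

Mean x̄ = (43.3 + 42.6 + 43.4 + 44.8 + 44.8 + 41.8 + 40.7 + 41.3)/8 = 42.8375
Σ(x_t−x̄)(x_{t+1}−x̄) = (-0.1098) + (-0.1336) + (1.1039) + (3.8514) + (-2.0361) + (2.2177) + (3.2864) = 8.1798
Denominator Σ(x_t−x̄)² = 16.2988
r_1 = 8.1798 / 16.2988 = 0.502

0.502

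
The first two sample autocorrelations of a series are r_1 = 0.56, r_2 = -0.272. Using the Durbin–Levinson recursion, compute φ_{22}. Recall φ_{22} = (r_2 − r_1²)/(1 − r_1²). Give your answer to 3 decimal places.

φ_{22} = (r_2 − r_1²) / (1 − r_1²)
r_1² = (0.56)² = 0.3136
Numerator = -0.272 − 0.3136 = -0.5856; denominator = 1 − 0.3136 = 0.6864
φ_{22} = -0.5856 / 0.6864 = -0.853

-0.853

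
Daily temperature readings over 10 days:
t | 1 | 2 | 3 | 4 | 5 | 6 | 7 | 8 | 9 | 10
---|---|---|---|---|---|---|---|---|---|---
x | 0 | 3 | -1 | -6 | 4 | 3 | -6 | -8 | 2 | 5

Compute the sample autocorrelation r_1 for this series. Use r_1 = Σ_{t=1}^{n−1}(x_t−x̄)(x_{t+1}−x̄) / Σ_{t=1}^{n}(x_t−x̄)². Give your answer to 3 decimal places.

Mean x̄ = (0 + 3 − 1 − 6 + 4 + 3 − 6 − 8 + 2 + 5)/10 = -0.4000
Numerator Σ_{t=1}^{9}(x_t−x̄)(x_{t+1}−x̄) = 11.2400
Denominator Σ(x_t−x̄)² = 198.4000
r_1 = 11.2400 / 198.4000 = 0.057

0.057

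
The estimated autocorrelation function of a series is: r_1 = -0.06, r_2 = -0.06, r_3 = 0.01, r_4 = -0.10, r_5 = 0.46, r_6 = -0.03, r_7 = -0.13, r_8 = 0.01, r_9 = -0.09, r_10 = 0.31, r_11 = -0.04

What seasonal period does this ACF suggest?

5

The largest autocorrelation is r_5 = 0.46, with a weaker echo at lag 10 (0.31); the remaining lags stay at or below 0.01.
The dominant spike at lag 5 indicates a seasonal period of 5.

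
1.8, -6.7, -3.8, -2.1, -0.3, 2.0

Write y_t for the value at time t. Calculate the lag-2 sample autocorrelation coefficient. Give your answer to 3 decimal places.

-0.164

Mean ȳ = (1.8 − 6.7 − 3.8 − 2.1 − 0.3 + 2.0)/6 = -1.5167
Deviations from mean: 3.3167, -5.1833, -2.2833, -0.5833, 1.2167, 3.5167
Σ(y_t−ȳ)(y_{t+2}−ȳ) = (-7.5731) + (3.0236) + (-2.7781) + (-2.0514) = -9.3789
Denominator Σ(y_t−ȳ)² = 57.2683
r_2 = -9.3789 / 57.2683 = -0.164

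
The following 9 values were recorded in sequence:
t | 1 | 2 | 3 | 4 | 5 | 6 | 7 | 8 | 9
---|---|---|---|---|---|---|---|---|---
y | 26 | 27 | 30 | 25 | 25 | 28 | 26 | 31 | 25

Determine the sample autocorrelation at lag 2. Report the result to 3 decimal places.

Mean ȳ = (26 + 27 + 30 + 25 + 25 + 28 + 26 + 31 + 25)/9 = 27.0000
Numerator Σ_{t=1}^{7}(y_t−ȳ)(y_{t+2}−ȳ) = -3.0000
Denominator Σ(y_t−ȳ)² = 40.0000
r_2 = -3.0000 / 40.0000 = -0.075

-0.075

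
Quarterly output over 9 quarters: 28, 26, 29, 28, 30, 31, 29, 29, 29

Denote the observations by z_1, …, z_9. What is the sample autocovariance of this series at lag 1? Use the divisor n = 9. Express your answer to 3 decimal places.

Mean z̄ = (28 + 26 + 29 + 28 + 30 + 31 + 29 + 29 + 29)/9 = 28.7778
Σ_{t=1}^{8}(z_t−z̄)(z_{t+1}−z̄) = 3.7284
γ_1 = 3.7284 / 9 = 0.414

0.414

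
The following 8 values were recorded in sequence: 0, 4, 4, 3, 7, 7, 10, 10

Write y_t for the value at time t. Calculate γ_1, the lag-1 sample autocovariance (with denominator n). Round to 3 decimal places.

Mean ȳ = (0 + 4 + 4 + 3 + 7 + 7 + 10 + 10)/8 = 5.6250
Σ_{t=1}^{7}(y_t−ȳ)(y_{t+1}−ȳ) = 39.4844
γ_1 = 39.4844 / 8 = 4.936

4.936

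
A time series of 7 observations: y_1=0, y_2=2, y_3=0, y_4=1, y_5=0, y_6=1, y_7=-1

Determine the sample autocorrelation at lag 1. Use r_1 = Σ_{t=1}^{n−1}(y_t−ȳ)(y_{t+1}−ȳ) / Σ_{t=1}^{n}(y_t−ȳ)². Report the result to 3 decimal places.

-0.507

Mean ȳ = (0 + 2 + 0 + 1 + 0 + 1 − 1)/7 = 0.4286
Deviations from mean: -0.4286, 1.5714, -0.4286, 0.5714, -0.4286, 0.5714, -1.4286
Σ(y_t−ȳ)(y_{t+1}−ȳ) = (-0.6735) + (-0.6735) + (-0.2449) + (-0.2449) + (-0.2449) + (-0.8163) = -2.8980
Denominator Σ(y_t−ȳ)² = 5.7143
r_1 = -2.8980 / 5.7143 = -0.507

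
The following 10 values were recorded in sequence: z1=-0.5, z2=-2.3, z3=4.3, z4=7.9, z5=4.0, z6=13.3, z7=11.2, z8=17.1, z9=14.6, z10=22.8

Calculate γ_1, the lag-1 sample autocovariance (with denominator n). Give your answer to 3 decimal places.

29.995

Mean z̄ = (-0.5 − 2.3 + 4.3 + 7.9 + 4.0 + 13.3 + 11.2 + 17.1 + 14.6 + 22.8)/10 = 9.2400
Σ_{t=1}^{9}(z_t−z̄)(z_{t+1}−z̄) = 299.9484
γ_1 = 299.9484 / 10 = 29.995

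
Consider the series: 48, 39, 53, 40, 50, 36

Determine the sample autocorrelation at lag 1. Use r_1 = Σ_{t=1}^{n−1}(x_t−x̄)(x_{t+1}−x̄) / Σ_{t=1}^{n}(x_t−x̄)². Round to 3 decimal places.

-0.738

Mean x̄ = (48 + 39 + 53 + 40 + 50 + 36)/6 = 44.3333
Deviations from mean: 3.6667, -5.3333, 8.6667, -4.3333, 5.6667, -8.3333
Σ(x_t−x̄)(x_{t+1}−x̄) = (-19.5556) + (-46.2222) + (-37.5556) + (-24.5556) + (-47.2222) = -175.1111
Denominator Σ(x_t−x̄)² = 237.3333
r_1 = -175.1111 / 237.3333 = -0.738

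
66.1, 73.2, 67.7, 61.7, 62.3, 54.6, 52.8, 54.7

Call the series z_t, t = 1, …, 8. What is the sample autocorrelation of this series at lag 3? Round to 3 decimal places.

-0.109

Mean z̄ = (66.1 + 73.2 + 67.7 + 61.7 + 62.3 + 54.6 + 52.8 + 54.7)/8 = 61.6375
Deviations from mean: 4.4625, 11.5625, 6.0625, 0.0625, 0.6625, -7.0375, -8.8375, -6.9375
Σ(z_t−z̄)(z_{t+3}−z̄) = (0.2789) + (7.6602) + (-42.6648) + (-0.5523) + (-4.5961) = -39.8742
Denominator Σ(z_t−z̄)² = 366.5588
r_3 = -39.8742 / 366.5588 = -0.109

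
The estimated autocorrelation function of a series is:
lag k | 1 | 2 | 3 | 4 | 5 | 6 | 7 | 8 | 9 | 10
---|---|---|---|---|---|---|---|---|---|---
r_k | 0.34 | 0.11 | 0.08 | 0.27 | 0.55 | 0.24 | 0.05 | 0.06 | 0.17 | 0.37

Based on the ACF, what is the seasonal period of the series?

5

The largest autocorrelation is r_5 = 0.55, with a weaker echo at lag 10 (0.37); the remaining lags stay at or below 0.34. The elevated value at lag 1 (0.34), dropping to 0.11 at lag 2, reflects decaying short-term dependence rather than seasonality.
The dominant spike at lag 5 indicates a seasonal period of 5.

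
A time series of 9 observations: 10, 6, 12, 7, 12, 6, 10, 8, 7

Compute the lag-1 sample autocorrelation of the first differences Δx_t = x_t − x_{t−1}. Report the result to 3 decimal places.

First differences Δx: -4, 6, -5, 5, -6, 4, -2, -1
Mean of differences = -0.3750
Numerator Σ(Δx_t−Δx̄)(Δx_{t+1}−Δx̄) = -138.3906
Denominator Σ(Δx_t−Δx̄)² = 157.8750
r_1(Δx) = -138.3906 / 157.8750 = -0.877

-0.877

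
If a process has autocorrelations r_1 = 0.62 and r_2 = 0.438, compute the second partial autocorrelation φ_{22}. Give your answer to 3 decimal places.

φ_{22} = (r_2 − r_1²) / (1 − r_1²)
r_1² = (0.62)² = 0.3844
Numerator = 0.438 − 0.3844 = 0.0536; denominator = 1 − 0.3844 = 0.6156
φ_{22} = 0.0536 / 0.6156 = 0.087

0.087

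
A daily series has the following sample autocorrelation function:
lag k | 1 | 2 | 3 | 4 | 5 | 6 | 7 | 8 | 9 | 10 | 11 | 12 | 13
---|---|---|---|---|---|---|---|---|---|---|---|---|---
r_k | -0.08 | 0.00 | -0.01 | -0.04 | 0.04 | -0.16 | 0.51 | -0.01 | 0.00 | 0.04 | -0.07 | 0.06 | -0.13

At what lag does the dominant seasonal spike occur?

7

The largest autocorrelation is r_7 = 0.51; the remaining lags stay at or below 0.06.
The dominant spike at lag 7 indicates a seasonal period of 7.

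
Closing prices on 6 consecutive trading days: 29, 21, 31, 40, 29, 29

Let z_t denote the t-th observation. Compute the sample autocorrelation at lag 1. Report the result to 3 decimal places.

0.006

Mean z̄ = (29 + 21 + 31 + 40 + 29 + 29)/6 = 29.8333
Numerator Σ_{t=1}^{5}(z_t−z̄)(z_{t+1}−z̄) = 1.1389
Denominator Σ(z_t−z̄)² = 184.8333
r_1 = 1.1389 / 184.8333 = 0.006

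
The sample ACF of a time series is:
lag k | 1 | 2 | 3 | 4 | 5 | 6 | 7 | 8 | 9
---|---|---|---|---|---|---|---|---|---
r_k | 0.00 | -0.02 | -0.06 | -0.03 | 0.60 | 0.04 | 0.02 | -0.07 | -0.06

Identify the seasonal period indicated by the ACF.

5

The largest autocorrelation is r_5 = 0.60; the remaining lags stay at or below 0.04.
The dominant spike at lag 5 indicates a seasonal period of 5.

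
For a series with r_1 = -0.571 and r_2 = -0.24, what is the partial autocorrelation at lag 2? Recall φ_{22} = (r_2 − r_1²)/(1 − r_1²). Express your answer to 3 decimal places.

-0.840

φ_{22} = (r_2 − r_1²) / (1 − r_1²)
r_1² = (-0.571)² = 0.326041
Numerator = -0.24 − 0.3260 = -0.5660; denominator = 1 − 0.3260 = 0.6740
φ_{22} = -0.5660 / 0.6740 = -0.840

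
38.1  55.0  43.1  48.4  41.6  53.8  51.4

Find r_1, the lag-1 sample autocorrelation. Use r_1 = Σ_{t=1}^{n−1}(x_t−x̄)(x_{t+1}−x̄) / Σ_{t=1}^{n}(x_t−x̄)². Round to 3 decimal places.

Mean x̄ = (38.1 + 55.0 + 43.1 + 48.4 + 41.6 + 53.8 + 51.4)/7 = 47.3429
Numerator Σ_{t=1}^{6}(x_t−x̄)(x_{t+1}−x̄) = -124.7033
Denominator Σ(x_t−x̄)² = 254.3171
r_1 = -124.7033 / 254.3171 = -0.490

-0.490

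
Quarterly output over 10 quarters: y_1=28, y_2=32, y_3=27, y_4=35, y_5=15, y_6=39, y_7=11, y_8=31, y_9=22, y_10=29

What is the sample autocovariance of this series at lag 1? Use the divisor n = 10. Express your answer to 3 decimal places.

-52.141

Mean ȳ = (28 + 32 + 27 + 35 + 15 + 39 + 11 + 31 + 22 + 29)/10 = 26.9000
Σ_{t=1}^{9}(y_t−ȳ)(y_{t+1}−ȳ) = -521.4100
γ_1 = -521.4100 / 10 = -52.141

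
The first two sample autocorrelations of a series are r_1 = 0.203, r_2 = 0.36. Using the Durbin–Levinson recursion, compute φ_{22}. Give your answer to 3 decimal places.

φ_{22} = (r_2 − r_1²) / (1 − r_1²)
r_1² = (0.203)² = 0.041209
Numerator = 0.36 − 0.0412 = 0.3188; denominator = 1 − 0.0412 = 0.9588
φ_{22} = 0.3188 / 0.9588 = 0.332

0.332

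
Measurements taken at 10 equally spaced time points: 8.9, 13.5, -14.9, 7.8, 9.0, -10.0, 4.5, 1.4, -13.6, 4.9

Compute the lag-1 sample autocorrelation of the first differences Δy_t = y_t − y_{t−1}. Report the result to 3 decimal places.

-0.536

First differences Δy: 4.6, -28.4, 22.7, 1.2, -19.0, 14.5, -3.1, -15.0, 18.5
Mean of differences = -0.4444
Numerator Σ(Δy_t−Δȳ)(Δy_{t+1}−Δȳ) = -1334.5720
Denominator Σ(Δy_t−Δȳ)² = 2490.7822
r_1(Δy) = -1334.5720 / 2490.7822 = -0.536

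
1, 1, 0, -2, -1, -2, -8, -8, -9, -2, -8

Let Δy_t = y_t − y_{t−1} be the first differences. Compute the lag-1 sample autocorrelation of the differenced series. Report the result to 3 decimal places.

-0.393

First differences Δy: 0, -1, -2, 1, -1, -6, 0, -1, 7, -6
Mean of differences = -0.9000
Numerator Σ(Δy_t−Δȳ)(Δy_{t+1}−Δȳ) = -47.5100
Denominator Σ(Δy_t−Δȳ)² = 120.9000
r_1(Δy) = -47.5100 / 120.9000 = -0.393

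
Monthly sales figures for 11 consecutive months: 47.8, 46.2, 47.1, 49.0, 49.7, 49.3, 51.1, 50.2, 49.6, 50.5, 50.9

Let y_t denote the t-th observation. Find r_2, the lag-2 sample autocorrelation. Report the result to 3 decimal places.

0.249

Mean ȳ = (47.8 + 46.2 + 47.1 + 49.0 + 49.7 + 49.3 + 51.1 + 50.2 + 49.6 + 50.5 + 50.9)/11 = 49.2182
Numerator Σ_{t=1}^{9}(y_t−ȳ)(y_{t+2}−ȳ) = 6.2302
Denominator Σ(y_t−ȳ)² = 25.0164
r_2 = 6.2302 / 25.0164 = 0.249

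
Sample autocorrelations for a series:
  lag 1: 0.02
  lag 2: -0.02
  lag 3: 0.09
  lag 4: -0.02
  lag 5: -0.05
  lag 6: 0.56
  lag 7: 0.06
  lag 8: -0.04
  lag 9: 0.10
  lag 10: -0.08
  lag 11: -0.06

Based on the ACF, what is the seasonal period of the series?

The largest autocorrelation is r_6 = 0.56; the remaining lags stay at or below 0.10.
The dominant spike at lag 6 indicates a seasonal period of 6.

6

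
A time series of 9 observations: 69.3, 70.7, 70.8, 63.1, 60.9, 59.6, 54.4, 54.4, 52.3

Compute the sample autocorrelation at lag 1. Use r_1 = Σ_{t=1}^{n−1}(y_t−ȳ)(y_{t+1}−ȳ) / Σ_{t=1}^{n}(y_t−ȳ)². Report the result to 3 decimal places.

Mean ȳ = (69.3 + 70.7 + 70.8 + 63.1 + 60.9 + 59.6 + 54.4 + 54.4 + 52.3)/9 = 61.7222
Numerator Σ_{t=1}^{8}(y_t−ȳ)(y_{t+1}−ȳ) = 300.7951
Denominator Σ(y_t−ȳ)² = 423.5156
r_1 = 300.7951 / 423.5156 = 0.710

0.710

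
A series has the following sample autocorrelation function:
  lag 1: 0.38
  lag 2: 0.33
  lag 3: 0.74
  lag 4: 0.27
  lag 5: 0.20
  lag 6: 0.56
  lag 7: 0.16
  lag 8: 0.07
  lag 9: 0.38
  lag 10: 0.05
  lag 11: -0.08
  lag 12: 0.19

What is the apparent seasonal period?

The largest autocorrelation is r_3 = 0.74, with a weaker echo at lag 6 (0.56); the remaining lags stay at or below 0.38. The elevated value at lag 1 (0.38), dropping to 0.33 at lag 2, reflects decaying short-term dependence rather than seasonality.
The dominant spike at lag 3 indicates a seasonal period of 3.

3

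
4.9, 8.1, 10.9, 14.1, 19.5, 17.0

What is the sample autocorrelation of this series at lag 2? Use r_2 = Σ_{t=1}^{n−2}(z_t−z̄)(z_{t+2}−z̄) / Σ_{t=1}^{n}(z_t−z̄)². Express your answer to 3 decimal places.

Mean z̄ = (4.9 + 8.1 + 10.9 + 14.1 + 19.5 + 17.0)/6 = 12.4167
Deviations from mean: -7.5167, -4.3167, -1.5167, 1.6833, 7.0833, 4.5833
Numerator Σ_{t=1}^{4}(z_t−z̄)(z_{t+2}−z̄) = 1.1061
Denominator Σ(z_t−z̄)² = 151.4483
r_2 = 1.1061 / 151.4483 = 0.007

0.007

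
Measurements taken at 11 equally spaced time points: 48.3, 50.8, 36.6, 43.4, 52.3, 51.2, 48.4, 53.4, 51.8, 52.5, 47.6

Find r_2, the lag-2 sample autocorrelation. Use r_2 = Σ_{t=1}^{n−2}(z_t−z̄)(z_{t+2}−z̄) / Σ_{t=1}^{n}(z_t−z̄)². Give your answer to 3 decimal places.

-0.158

Mean z̄ = (48.3 + 50.8 + 36.6 + 43.4 + 52.3 + 51.2 + 48.4 + 53.4 + 51.8 + 52.5 + 47.6)/11 = 48.7545
Numerator Σ_{t=1}^{9}(z_t−z̄)(z_{t+2}−z̄) = -38.7087
Denominator Σ(z_t−z̄)² = 245.6873
r_2 = -38.7087 / 245.6873 = -0.158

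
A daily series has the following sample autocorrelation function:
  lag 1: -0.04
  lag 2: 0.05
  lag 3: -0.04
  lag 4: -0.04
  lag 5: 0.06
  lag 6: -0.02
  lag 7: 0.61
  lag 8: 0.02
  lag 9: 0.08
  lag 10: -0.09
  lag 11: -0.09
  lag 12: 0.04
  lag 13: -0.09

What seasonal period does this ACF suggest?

The largest autocorrelation is r_7 = 0.61; the remaining lags stay at or below 0.08.
The dominant spike at lag 7 indicates a seasonal period of 7.

7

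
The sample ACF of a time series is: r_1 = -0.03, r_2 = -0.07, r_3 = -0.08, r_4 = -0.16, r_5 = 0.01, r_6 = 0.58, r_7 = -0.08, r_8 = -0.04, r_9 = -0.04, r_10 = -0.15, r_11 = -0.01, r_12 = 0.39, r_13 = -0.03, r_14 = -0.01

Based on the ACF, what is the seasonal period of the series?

6

The largest autocorrelation is r_6 = 0.58, with a weaker echo at lag 12 (0.39); the remaining lags stay at or below 0.01.
The dominant spike at lag 6 indicates a seasonal period of 6.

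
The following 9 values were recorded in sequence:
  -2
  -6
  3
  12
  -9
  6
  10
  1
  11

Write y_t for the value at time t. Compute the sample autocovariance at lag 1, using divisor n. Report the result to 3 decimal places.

-12.051

Mean ȳ = (-2 − 6 + 3 + 12 − 9 + 6 + 10 + 1 + 11)/9 = 2.8889
Σ_{t=1}^{8}(y_t−ȳ)(y_{t+1}−ȳ) = -108.4568
γ_1 = -108.4568 / 9 = -12.051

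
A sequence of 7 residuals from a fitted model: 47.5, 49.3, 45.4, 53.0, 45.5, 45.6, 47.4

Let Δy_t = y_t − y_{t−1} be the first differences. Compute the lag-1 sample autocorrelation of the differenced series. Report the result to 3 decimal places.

-0.695

First differences Δy: 1.8, -3.9, 7.6, -7.5, 0.1, 1.8
Mean of differences = -0.0167
Numerator Σ(Δy_t−Δȳ)(Δy_{t+1}−Δȳ) = -94.2919
Denominator Σ(Δy_t−Δȳ)² = 135.7083
r_1(Δy) = -94.2919 / 135.7083 = -0.695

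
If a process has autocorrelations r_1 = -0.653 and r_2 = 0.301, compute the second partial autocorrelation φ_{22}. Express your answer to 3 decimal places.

-0.219

φ_{22} = (r_2 − r_1²) / (1 − r_1²)
r_1² = (-0.653)² = 0.426409
Numerator = 0.301 − 0.4264 = -0.1254; denominator = 1 − 0.4264 = 0.5736
φ_{22} = -0.1254 / 0.5736 = -0.219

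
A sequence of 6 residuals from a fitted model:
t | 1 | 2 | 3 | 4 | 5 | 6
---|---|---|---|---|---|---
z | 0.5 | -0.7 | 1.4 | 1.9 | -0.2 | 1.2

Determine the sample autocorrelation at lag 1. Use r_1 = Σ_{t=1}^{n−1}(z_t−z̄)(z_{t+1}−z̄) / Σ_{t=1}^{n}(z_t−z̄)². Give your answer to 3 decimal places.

-0.280

Mean z̄ = (0.5 − 0.7 + 1.4 + 1.9 − 0.2 + 1.2)/6 = 0.6833
Σ(z_t−z̄)(z_{t+1}−z̄) = (0.2536) + (-0.9914) + (0.8719) + (-1.0747) + (-0.4564) = -1.3969
Denominator Σ(z_t−z̄)² = 4.9883
r_1 = -1.3969 / 4.9883 = -0.280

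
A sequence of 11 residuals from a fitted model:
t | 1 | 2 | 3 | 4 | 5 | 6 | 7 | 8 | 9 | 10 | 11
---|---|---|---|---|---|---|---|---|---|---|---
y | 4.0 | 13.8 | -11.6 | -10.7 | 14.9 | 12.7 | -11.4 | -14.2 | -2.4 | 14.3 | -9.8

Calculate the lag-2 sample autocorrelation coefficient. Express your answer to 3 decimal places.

-0.681

Mean ȳ = (4.0 + 13.8 − 11.6 − 10.7 + 14.9 + 12.7 − 11.4 − 14.2 − 2.4 + 14.3 − 9.8)/11 = -0.0364
Numerator Σ_{t=1}^{9}(y_t−ȳ)(y_{t+2}−ȳ) = -1005.9981
Denominator Σ(y_t−ȳ)² = 1476.6655
r_2 = -1005.9981 / 1476.6655 = -0.681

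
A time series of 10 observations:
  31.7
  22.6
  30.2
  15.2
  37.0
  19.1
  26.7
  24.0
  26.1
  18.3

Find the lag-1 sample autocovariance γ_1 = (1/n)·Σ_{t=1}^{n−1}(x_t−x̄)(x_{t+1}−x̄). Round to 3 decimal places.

Mean x̄ = (31.7 + 22.6 + 30.2 + 15.2 + 37.0 + 19.1 + 26.7 + 24.0 + 26.1 + 18.3)/10 = 25.0900
Σ_{t=1}^{9}(x_t−x̄)(x_{t+1}−x̄) = -288.2091
γ_1 = -288.2091 / 10 = -28.821

-28.821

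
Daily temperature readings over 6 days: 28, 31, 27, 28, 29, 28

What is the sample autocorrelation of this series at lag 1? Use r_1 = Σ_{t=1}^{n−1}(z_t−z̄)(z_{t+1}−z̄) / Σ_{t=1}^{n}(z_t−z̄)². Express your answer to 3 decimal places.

Mean z̄ = (28 + 31 + 27 + 28 + 29 + 28)/6 = 28.5000
Deviations from mean: -0.5000, 2.5000, -1.5000, -0.5000, 0.5000, -0.5000
Σ(z_t−z̄)(z_{t+1}−z̄) = (-1.2500) + (-3.7500) + (0.7500) + (-0.2500) + (-0.2500) = -4.7500
Denominator Σ(z_t−z̄)² = 9.5000
r_1 = -4.7500 / 9.5000 = -0.500

-0.500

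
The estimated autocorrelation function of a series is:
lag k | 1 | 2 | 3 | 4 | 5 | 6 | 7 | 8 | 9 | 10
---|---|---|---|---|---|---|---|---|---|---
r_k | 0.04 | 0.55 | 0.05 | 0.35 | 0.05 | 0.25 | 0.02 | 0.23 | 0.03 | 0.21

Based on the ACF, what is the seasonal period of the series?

The largest autocorrelation is r_2 = 0.55, with weaker echoes at lags 4 (0.35), 6 (0.25), 8 (0.23) and 10 (0.21); the remaining lags stay at or below 0.05.
The dominant spike at lag 2 indicates a seasonal period of 2.

2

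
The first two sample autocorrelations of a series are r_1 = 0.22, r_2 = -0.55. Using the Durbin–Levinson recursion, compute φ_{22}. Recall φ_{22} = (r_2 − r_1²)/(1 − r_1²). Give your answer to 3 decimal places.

φ_{22} = (r_2 − r_1²) / (1 − r_1²)
r_1² = (0.22)² = 0.0484
Numerator = -0.55 − 0.0484 = -0.5984; denominator = 1 − 0.0484 = 0.9516
φ_{22} = -0.5984 / 0.9516 = -0.629

-0.629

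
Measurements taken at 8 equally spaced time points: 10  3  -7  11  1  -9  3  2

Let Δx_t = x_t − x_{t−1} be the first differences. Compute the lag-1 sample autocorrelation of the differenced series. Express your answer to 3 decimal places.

-0.400

First differences Δx: -7, -10, 18, -10, -10, 12, -1
Mean of differences = -1.1429
Numerator Σ(Δx_t−Δx̄)(Δx_{t+1}−Δx̄) = -323.3061
Denominator Σ(Δx_t−Δx̄)² = 808.8571
r_1(Δx) = -323.3061 / 808.8571 = -0.400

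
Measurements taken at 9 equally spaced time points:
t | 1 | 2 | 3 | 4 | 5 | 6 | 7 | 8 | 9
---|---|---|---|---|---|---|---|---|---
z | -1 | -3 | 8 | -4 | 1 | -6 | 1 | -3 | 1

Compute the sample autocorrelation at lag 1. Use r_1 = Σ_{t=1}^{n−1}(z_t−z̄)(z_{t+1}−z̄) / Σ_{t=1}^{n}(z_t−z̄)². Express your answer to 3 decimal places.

Mean z̄ = (-1 − 3 + 8 − 4 + 1 − 6 + 1 − 3 + 1)/9 = -0.6667
Numerator Σ_{t=1}^{8}(z_t−z̄)(z_{t+1}−z̄) = -79.4444
Denominator Σ(z_t−z̄)² = 134.0000
r_1 = -79.4444 / 134.0000 = -0.593

-0.593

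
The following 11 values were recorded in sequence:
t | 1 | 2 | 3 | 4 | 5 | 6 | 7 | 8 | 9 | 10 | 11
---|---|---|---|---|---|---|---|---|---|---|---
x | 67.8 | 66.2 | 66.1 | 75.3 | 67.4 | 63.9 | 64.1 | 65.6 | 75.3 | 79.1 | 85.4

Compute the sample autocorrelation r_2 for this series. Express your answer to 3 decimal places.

0.050

Mean x̄ = (67.8 + 66.2 + 66.1 + 75.3 + 67.4 + 63.9 + 64.1 + 65.6 + 75.3 + 79.1 + 85.4)/11 = 70.5636
Numerator Σ_{t=1}^{9}(x_t−x̄)(x_{t+2}−x̄) = 25.0374
Denominator Σ(x_t−x̄)² = 505.2855
r_2 = 25.0374 / 505.2855 = 0.050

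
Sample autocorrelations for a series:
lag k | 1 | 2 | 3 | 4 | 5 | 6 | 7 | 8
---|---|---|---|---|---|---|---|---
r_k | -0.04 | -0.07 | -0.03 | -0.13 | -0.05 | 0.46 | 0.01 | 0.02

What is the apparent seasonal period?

6

The largest autocorrelation is r_6 = 0.46; the remaining lags stay at or below 0.02.
The dominant spike at lag 6 indicates a seasonal period of 6.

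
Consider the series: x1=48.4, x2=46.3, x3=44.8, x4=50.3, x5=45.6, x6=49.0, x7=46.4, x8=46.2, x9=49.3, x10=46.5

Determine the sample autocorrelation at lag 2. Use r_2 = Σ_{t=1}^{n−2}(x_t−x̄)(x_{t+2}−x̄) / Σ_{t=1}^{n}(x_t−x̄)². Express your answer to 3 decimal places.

0.077

Mean x̄ = (48.4 + 46.3 + 44.8 + 50.3 + 45.6 + 49.0 + 46.4 + 46.2 + 49.3 + 46.5)/10 = 47.2800
Numerator Σ_{t=1}^{8}(x_t−x̄)(x_{t+2}−x̄) = 2.3092
Denominator Σ(x_t−x̄)² = 29.8960
r_2 = 2.3092 / 29.8960 = 0.077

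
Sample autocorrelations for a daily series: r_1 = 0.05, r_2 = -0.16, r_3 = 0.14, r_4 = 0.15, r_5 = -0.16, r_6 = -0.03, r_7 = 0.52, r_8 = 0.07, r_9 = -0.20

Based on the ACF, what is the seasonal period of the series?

7

The largest autocorrelation is r_7 = 0.52; the remaining lags stay at or below 0.15.
The dominant spike at lag 7 indicates a seasonal period of 7.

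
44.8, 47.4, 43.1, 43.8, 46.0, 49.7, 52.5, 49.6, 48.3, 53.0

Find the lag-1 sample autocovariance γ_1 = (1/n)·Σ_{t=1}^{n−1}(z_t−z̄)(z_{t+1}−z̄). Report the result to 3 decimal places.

Mean z̄ = (44.8 + 47.4 + 43.1 + 43.8 + 46.0 + 49.7 + 52.5 + 49.6 + 48.3 + 53.0)/10 = 47.8200
Σ_{t=1}^{9}(z_t−z̄)(z_{t+1}−z̄) = 46.5896
γ_1 = 46.5896 / 10 = 4.659

4.659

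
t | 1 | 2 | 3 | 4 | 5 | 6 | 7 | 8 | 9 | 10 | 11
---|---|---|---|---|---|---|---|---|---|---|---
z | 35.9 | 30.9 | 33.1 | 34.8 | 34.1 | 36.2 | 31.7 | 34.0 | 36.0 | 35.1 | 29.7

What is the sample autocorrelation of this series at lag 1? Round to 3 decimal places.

-0.233

Mean z̄ = (35.9 + 30.9 + 33.1 + 34.8 + 34.1 + 36.2 + 31.7 + 34.0 + 36.0 + 35.1 + 29.7)/11 = 33.7727
Numerator Σ_{t=1}^{10}(z_t−z̄)(z_{t+1}−z̄) = -11.1844
Denominator Σ(z_t−z̄)² = 47.9418
r_1 = -11.1844 / 47.9418 = -0.233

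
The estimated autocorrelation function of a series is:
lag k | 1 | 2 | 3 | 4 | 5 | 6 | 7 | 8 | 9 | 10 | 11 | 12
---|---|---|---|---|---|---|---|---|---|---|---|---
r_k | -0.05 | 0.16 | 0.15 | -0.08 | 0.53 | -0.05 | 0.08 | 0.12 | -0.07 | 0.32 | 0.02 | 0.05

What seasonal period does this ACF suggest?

5

The largest autocorrelation is r_5 = 0.53, with a weaker echo at lag 10 (0.32); the remaining lags stay at or below 0.16.
The dominant spike at lag 5 indicates a seasonal period of 5.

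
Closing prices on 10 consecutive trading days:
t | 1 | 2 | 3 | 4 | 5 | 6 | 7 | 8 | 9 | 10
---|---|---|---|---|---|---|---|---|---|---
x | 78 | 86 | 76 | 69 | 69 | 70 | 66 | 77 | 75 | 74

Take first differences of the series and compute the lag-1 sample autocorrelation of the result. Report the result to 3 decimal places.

-0.235

First differences Δx: 8, -10, -7, 0, 1, -4, 11, -2, -1
Mean of differences = -0.4444
Numerator Σ(Δx_t−Δx̄)(Δx_{t+1}−Δx̄) = -83.0864
Denominator Σ(Δx_t−Δx̄)² = 354.2222
r_1(Δx) = -83.0864 / 354.2222 = -0.235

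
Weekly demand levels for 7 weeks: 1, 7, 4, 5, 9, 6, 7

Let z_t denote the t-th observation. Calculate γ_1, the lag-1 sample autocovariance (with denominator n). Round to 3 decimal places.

Mean z̄ = (1 + 7 + 4 + 5 + 9 + 6 + 7)/7 = 5.5714
Deviations: -4.5714, 1.4286, -1.5714, -0.5714, 3.4286, 0.4286, 1.4286
Σ_{t=1}^{6}(z_t−z̄)(z_{t+1}−z̄) = -7.7551
γ_1 = -7.7551 / 7 = -1.108

-1.108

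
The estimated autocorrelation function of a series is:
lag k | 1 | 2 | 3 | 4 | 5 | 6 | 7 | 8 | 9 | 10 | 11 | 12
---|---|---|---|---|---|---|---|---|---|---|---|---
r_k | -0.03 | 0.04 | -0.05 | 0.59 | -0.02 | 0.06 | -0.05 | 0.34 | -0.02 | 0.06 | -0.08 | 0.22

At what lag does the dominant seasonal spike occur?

4

The largest autocorrelation is r_4 = 0.59, with weaker echoes at lags 8 (0.34) and 12 (0.22); the remaining lags stay at or below 0.06.
The dominant spike at lag 4 indicates a seasonal period of 4.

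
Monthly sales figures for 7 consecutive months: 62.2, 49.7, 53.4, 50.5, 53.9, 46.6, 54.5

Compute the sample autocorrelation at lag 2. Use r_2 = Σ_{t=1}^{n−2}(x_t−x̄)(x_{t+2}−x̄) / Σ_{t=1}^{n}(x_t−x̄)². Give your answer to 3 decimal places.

0.203

Mean x̄ = (62.2 + 49.7 + 53.4 + 50.5 + 53.9 + 46.6 + 54.5)/7 = 52.9714
Deviations from mean: 9.2286, -3.2714, 0.4286, -2.4714, 0.9286, -6.3714, 1.5286
Numerator Σ_{t=1}^{5}(x_t−x̄)(x_{t+2}−x̄) = 29.6041
Denominator Σ(x_t−x̄)² = 145.9543
r_2 = 29.6041 / 145.9543 = 0.203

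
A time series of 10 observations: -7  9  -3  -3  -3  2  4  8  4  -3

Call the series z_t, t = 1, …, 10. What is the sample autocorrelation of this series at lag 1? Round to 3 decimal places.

Mean z̄ = (-7 + 9 − 3 − 3 − 3 + 2 + 4 + 8 + 4 − 3)/10 = 0.8000
Numerator Σ_{t=1}^{9}(z_t−z̄)(z_{t+1}−z̄) = -33.0400
Denominator Σ(z_t−z̄)² = 259.6000
r_1 = -33.0400 / 259.6000 = -0.127

-0.127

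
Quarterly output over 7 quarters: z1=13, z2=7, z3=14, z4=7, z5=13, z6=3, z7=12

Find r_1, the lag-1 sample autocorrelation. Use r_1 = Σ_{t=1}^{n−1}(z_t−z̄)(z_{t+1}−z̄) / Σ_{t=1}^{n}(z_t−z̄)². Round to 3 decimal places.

-0.743

Mean z̄ = (13 + 7 + 14 + 7 + 13 + 3 + 12)/7 = 9.8571
Deviations from mean: 3.1429, -2.8571, 4.1429, -2.8571, 3.1429, -6.8571, 2.1429
Numerator Σ_{t=1}^{6}(z_t−z̄)(z_{t+1}−z̄) = -77.8776
Denominator Σ(z_t−z̄)² = 104.8571
r_1 = -77.8776 / 104.8571 = -0.743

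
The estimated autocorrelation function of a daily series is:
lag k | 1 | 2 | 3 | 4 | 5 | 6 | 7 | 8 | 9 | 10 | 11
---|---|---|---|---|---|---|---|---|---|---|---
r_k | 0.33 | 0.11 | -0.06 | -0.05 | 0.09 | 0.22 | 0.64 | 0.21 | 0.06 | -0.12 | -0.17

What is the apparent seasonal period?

7

The largest autocorrelation is r_7 = 0.64; the remaining lags stay at or below 0.33. The elevated value at lag 1 (0.33), dropping to 0.11 at lag 2, reflects decaying short-term dependence rather than seasonality.
The dominant spike at lag 7 indicates a seasonal period of 7.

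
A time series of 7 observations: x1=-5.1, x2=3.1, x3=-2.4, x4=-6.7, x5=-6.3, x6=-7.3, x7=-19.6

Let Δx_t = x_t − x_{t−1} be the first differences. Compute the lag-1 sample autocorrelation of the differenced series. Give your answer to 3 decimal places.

-0.181

First differences Δx: 8.2, -5.5, -4.3, 0.4, -1.0, -12.3
Mean of differences = -2.4167
Numerator Σ(Δx_t−Δx̄)(Δx_{t+1}−Δx̄) = -42.2436
Denominator Σ(Δx_t−Δx̄)² = 233.3883
r_1(Δx) = -42.2436 / 233.3883 = -0.181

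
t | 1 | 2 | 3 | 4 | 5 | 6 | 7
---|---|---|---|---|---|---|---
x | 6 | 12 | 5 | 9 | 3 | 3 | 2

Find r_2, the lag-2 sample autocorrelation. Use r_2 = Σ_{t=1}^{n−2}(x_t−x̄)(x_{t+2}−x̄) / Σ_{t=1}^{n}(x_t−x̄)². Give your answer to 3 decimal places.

Mean x̄ = (6 + 12 + 5 + 9 + 3 + 3 + 2)/7 = 5.7143
Deviations from mean: 0.2857, 6.2857, -0.7143, 3.2857, -2.7143, -2.7143, -3.7143
Numerator Σ_{t=1}^{5}(x_t−x̄)(x_{t+2}−x̄) = 23.5510
Denominator Σ(x_t−x̄)² = 79.4286
r_2 = 23.5510 / 79.4286 = 0.297

0.297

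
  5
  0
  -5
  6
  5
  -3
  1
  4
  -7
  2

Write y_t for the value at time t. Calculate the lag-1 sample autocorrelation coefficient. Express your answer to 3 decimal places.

Mean ȳ = (5 + 0 − 5 + 6 + 5 − 3 + 1 + 4 − 7 + 2)/10 = 0.8000
Numerator Σ_{t=1}^{9}(y_t−ȳ)(y_{t+1}−ȳ) = -57.4400
Denominator Σ(y_t−ȳ)² = 183.6000
r_1 = -57.4400 / 183.6000 = -0.313

-0.313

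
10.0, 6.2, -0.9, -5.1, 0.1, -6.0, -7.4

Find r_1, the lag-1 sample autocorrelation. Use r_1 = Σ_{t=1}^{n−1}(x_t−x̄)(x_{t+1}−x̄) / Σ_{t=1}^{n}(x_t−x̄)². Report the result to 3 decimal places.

Mean x̄ = (10.0 + 6.2 − 0.9 − 5.1 + 0.1 − 6.0 − 7.4)/7 = -0.4429
Deviations from mean: 10.4429, 6.6429, -0.4571, -4.6571, 0.5429, -5.5571, -6.9571
Numerator Σ_{t=1}^{6}(x_t−x̄)(x_{t+1}−x̄) = 101.5796
Denominator Σ(x_t−x̄)² = 254.6571
r_1 = 101.5796 / 254.6571 = 0.399

0.399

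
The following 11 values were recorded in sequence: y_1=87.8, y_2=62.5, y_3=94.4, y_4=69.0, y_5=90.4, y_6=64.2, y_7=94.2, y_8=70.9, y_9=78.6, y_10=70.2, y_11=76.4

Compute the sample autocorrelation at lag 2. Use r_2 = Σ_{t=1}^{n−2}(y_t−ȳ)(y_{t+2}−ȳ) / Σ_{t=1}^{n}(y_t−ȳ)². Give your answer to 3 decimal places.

0.704

Mean ȳ = (87.8 + 62.5 + 94.4 + 69.0 + 90.4 + 64.2 + 94.2 + 70.9 + 78.6 + 70.2 + 76.4)/11 = 78.0545
Numerator Σ_{t=1}^{9}(y_t−ȳ)(y_{t+2}−ȳ) = 989.9177
Denominator Σ(y_t−ȳ)² = 1407.0273
r_2 = 989.9177 / 1407.0273 = 0.704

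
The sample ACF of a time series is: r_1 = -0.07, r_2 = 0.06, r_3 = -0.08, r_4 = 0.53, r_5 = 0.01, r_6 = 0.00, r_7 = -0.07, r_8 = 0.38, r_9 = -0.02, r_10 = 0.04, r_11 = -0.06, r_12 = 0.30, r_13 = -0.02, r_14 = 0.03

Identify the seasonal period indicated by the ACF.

4

The largest autocorrelation is r_4 = 0.53, with weaker echoes at lags 8 (0.38) and 12 (0.30); the remaining lags stay at or below 0.06.
The dominant spike at lag 4 indicates a seasonal period of 4.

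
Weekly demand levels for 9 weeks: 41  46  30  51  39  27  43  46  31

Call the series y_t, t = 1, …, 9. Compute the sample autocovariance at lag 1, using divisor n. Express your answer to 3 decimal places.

Mean ȳ = (41 + 46 + 30 + 51 + 39 + 27 + 43 + 46 + 31)/9 = 39.3333
Σ_{t=1}^{8}(y_t−ȳ)(y_{t+1}−ȳ) = -236.1111
γ_1 = -236.1111 / 9 = -26.235

-26.235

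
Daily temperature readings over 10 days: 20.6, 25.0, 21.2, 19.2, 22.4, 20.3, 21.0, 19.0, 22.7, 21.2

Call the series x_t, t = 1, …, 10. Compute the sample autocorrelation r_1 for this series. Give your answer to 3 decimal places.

-0.303

Mean x̄ = (20.6 + 25.0 + 21.2 + 19.2 + 22.4 + 20.3 + 21.0 + 19.0 + 22.7 + 21.2)/10 = 21.2600
Numerator Σ_{t=1}^{9}(x_t−x̄)(x_{t+1}−x̄) = -8.5156
Denominator Σ(x_t−x̄)² = 28.1440
r_1 = -8.5156 / 28.1440 = -0.303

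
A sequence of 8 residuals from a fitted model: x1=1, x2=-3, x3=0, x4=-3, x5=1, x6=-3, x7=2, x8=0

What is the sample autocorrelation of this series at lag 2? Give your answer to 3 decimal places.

Mean x̄ = (1 − 3 + 0 − 3 + 1 − 3 + 2 + 0)/8 = -0.6250
Σ(x_t−x̄)(x_{t+2}−x̄) = (1.0156) + (5.6406) + (1.0156) + (5.6406) + (4.2656) + (-1.4844) = 16.0938
Denominator Σ(x_t−x̄)² = 29.8750
r_2 = 16.0938 / 29.8750 = 0.539

0.539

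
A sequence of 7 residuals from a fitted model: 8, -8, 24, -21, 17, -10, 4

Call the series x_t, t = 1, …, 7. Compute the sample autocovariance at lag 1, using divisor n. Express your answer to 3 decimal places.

-190.714

Mean x̄ = (8 − 8 + 24 − 21 + 17 − 10 + 4)/7 = 2.0000
Σ_{t=1}^{6}(x_t−x̄)(x_{t+1}−x̄) = -1335.0000
γ_1 = -1335.0000 / 7 = -190.714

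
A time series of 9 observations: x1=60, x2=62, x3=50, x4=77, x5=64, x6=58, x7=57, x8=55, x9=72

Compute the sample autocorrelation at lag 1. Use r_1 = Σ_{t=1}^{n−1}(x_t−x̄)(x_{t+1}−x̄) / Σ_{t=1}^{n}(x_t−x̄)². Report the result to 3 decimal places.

-0.312

Mean x̄ = (60 + 62 + 50 + 77 + 64 + 58 + 57 + 55 + 72)/9 = 61.6667
Numerator Σ_{t=1}^{8}(x_t−x̄)(x_{t+1}−x̄) = -176.7778
Denominator Σ(x_t−x̄)² = 566.0000
r_1 = -176.7778 / 566.0000 = -0.312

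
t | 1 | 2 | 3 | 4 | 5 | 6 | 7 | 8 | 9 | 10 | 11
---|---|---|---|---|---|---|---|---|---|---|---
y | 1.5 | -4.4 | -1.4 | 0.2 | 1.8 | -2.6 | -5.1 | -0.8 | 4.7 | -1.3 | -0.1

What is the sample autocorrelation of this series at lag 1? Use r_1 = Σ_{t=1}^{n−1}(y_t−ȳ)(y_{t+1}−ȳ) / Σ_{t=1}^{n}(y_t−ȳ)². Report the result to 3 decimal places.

Mean ȳ = (1.5 − 4.4 − 1.4 + 0.2 + 1.8 − 2.6 − 5.1 − 0.8 + 4.7 − 1.3 − 0.1)/11 = -0.6818
Numerator Σ_{t=1}^{10}(y_t−ȳ)(y_{t+1}−ȳ) = -3.9731
Denominator Σ(y_t−ȳ)² = 78.9364
r_1 = -3.9731 / 78.9364 = -0.050

-0.050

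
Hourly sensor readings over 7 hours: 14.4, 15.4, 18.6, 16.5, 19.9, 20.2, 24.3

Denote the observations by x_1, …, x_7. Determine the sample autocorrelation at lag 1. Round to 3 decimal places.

Mean x̄ = (14.4 + 15.4 + 18.6 + 16.5 + 19.9 + 20.2 + 24.3)/7 = 18.4714
Deviations from mean: -4.0714, -3.0714, 0.1286, -1.9714, 1.4286, 1.7286, 5.8286
Σ(x_t−x̄)(x_{t+1}−x̄) = (12.5051) + (-0.3949) + (-0.2535) + (-2.8163) + (2.4694) + (10.0751) = 21.5849
Denominator Σ(x_t−x̄)² = 68.9143
r_1 = 21.5849 / 68.9143 = 0.313

0.313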